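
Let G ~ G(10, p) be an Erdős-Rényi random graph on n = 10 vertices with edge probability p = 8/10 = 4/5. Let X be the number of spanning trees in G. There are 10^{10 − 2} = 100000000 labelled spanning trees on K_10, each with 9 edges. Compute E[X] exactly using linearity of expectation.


K_10 has 10^{10 − 2} = 100000000 labelled spanning trees.
For each such spanning tree H, let X_H = 1 if all 9 edges of H are present in G. Then P[X_H = 1] = p^{9} = (4/5)^{9} = 262144/1953125.
By linearity: E[X] = Σ_H E[X_H] = 100000000 · p^{9} = 100000000 · 262144/1953125 = 67108864/5.
Numerically: E[X] ≈ 1.342e+07.

E[X] = 100000000 · (4/5)^{9} = 67108864/5 ≈ 1.342e+07.


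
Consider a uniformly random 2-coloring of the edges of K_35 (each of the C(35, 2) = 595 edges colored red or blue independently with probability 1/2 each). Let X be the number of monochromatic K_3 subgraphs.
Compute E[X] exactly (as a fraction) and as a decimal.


Let X = Σ_S X_S over the C(35, 3) = 6545 subsets S of size 3, where X_S = 1 if the K_3 on S is monochromatic.
For a fixed S, the K_3 on S has C(3, 2) = 3 edges. P[all 3 edges red] = (1/2)^3, and likewise for blue, so P[monochromatic] = 2·(1/2)^3 = 2^{1 − 3} = 1/4.
Summing: E[X] = C(35, 3) · 2^{1 − 3} = 6545 · 1/4 = 6545/4.
Numerically: E[X] ≈ 1636.2500.

E[X] = C(35,3)·2^(1−C(3,2)) = 6545/4 ≈ 1636.2500.


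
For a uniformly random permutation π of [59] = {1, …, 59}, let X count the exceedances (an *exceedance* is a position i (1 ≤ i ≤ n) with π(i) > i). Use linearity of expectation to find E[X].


Write X = Σ_{i=1}^{59} X_i, where X_i = 1_{π(i) > i}.
For each fixed i, π(i) is uniform over {1, …, 59} (marginal of a uniform permutation), so P[π(i) > i] = (n − i)/n. Summing: Σ_{i=1}^{59} (n − i)/n = (0 + 1 + … + 58)/59 = 59(59 − 1)/(2·59) = (59 − 1)/2.
Hence E[X] = Σ_{i=1}^{59} (59 − i)/59 = 29 ≈ 29.0000.

E[X] = 29 = 29.0000.


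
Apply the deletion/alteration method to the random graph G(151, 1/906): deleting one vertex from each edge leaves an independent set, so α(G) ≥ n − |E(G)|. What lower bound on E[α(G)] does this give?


E[|E(G)|] = C(151, 2)·p = 11325 · (1/906) = 25/2.
E[α(G)] ≥ n − E[|E(G)|] = 151 − 25/2 = 277/2.
Numerically: ≈ 138.500.
(This is only a lower bound; the true E[α(G)] may be larger.)

E[α(G)] ≥ 277/2 ≈ 138.500.


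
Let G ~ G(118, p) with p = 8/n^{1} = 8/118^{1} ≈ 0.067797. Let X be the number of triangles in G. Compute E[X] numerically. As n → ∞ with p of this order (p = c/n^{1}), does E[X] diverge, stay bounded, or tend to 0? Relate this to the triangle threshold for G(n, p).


Number of potential triangles: C(118, 3) = 266916.
Each occurs with probability p³ ≈ (0.067797)³ ≈ 3.1161901e-04.
By linearity: E[X] = C(118, 3)·p³ ≈ 266916 · 3.1161901e-04 ≈ 83.17610.
Here α = 1, so p = 8/n is exactly at the triangle threshold p ~ 1/n. Asymptotically E[X] → c³/6 = 8³/6 = 256/3 ≈ 85.33333, a bounded constant. In this regime the triangle count is asymptotically Poisson(c³/6).

E[X] ≈ 83.17610; in regime p = Θ(1/n^{1}) E[X] stays bounded (at the triangle threshold p ~ 1/n).


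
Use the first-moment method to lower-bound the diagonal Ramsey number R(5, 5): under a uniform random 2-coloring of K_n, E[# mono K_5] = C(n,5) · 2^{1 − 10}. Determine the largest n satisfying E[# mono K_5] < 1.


We need C(n, 5) · 2^{1 − 10} < 1, i.e. C(n, 5) < 2^{10 − 1} = 512.
Check values of n near the boundary:
  n = 10: C(10, 5) = 252; 252 < 512? YES
  n = 11: C(11, 5) = 462; 462 < 512? YES
  n = 12: C(12, 5) = 792; 792 < 512? NO
The largest n with C(n, 5) < 512 is n = 11 (where E[X] = 231/256 ≈ 0.9023438). Hence R(5, 5) > 11, i.e. R(5, 5) ≥ 12.

Largest n = 11; hence R(5, 5) > 11.


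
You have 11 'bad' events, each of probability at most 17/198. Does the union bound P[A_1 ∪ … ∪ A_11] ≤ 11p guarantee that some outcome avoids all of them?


Union bound: P[∪_{i=1}^{11} A_i] ≤ Σ_i P[A_i] ≤ 11·p = 11·(17/198) = 17/18.
Numerically: 17/18 ≈ 0.944.
Is 17/18 < 1? YES.
Since P[∪ A_i] ≤ 17/18 < 1, the complement has P[∩ A_i^c] ≥ 1 − 17/18 = 1/18 > 0, so some outcome avoids every A_i.

11·p = 17/18 ≈ 0.944; existence CERTIFIED by the union bound.


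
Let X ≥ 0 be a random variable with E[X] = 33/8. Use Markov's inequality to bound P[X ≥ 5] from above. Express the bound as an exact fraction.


μ = E[X] = 33/8, a = 5.
Markov: P[X ≥ 5] ≤ μ/a = (33/8)/5 = 33/40.
Numerically: ≈ 0.825.
(Since a = 5 > μ = 4.125, the bound 33/40 is < 1 and informative.)

P[X ≥ 5] ≤ 33/40 ≈ 0.825.


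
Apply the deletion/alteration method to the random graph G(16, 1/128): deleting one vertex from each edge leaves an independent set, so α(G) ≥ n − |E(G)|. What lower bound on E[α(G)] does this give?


E[|E(G)|] = C(16, 2)·p = 120 · (1/128) = 15/16.
E[α(G)] ≥ n − E[|E(G)|] = 16 − 15/16 = 241/16.
Numerically: ≈ 15.062500.
(This is only a lower bound; the true E[α(G)] may be larger.)

E[α(G)] ≥ 241/16 ≈ 15.062500.


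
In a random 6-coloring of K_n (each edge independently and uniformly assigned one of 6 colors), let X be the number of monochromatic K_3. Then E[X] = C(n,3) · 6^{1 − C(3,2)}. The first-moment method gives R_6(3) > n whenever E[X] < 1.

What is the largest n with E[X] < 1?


We need C(n, 3) · 6^{1 − 3} < 1, i.e. C(n, 3) < 6^{3 − 1} = 36.
Check values of n near the boundary:
  n = 6: C(6, 3) = 20; 20 < 36? YES
  n = 7: C(7, 3) = 35; 35 < 36? YES
  n = 8: C(8, 3) = 56; 56 < 36? NO
  n = 9: C(9, 3) = 84; 84 < 36? NO
  n = 10: C(10, 3) = 120; 120 < 36? NO
The largest n with C(n, 3) < 36 is n = 7 (where E[X] = 35/36 ≈ 0.972). Hence R_6(3) > 7, i.e. R_6(3) ≥ 8.

Largest n = 7; hence R_6(3) > 7.


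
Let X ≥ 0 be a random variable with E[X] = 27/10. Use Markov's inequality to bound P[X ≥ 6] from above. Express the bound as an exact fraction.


μ = E[X] = 27/10, a = 6.
Markov: P[X ≥ 6] ≤ μ/a = (27/10)/6 = 9/20.
Numerically: ≈ 0.45000.
(Since a = 6 > μ = 2.70000, the bound 9/20 is < 1 and informative.)

P[X ≥ 6] ≤ 9/20 ≈ 0.45000.


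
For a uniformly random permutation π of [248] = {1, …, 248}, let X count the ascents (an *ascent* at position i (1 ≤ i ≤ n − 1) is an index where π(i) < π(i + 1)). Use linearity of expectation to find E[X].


Write X = Σ X_I over i = 1, …, 247, with X_I the indicator of one ascent.
There are 247 indicators.
For each fixed i, the pair (π(i), π(i+1)) is a uniformly random ordered pair of distinct values from {1, …, 248}; by symmetry P[π(i) < π(i+1)] = 1/2.
By linearity: E[X] = 247 · (1/2) = (248 − 1) · (1/2) = 247/2 ≈ 123.500.

E[X] = 247/2 = 123.500.


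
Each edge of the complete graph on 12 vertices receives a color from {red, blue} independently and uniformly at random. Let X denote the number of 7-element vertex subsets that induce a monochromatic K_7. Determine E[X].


Let X = Σ_S X_S over the C(12, 7) = 792 subsets S of size 7, where X_S = 1 if the K_7 on S is monochromatic.
For a fixed S, the K_7 on S has C(7, 2) = 21 edges. P[all 21 edges red] = (1/2)^21, and likewise for blue, so P[monochromatic] = 2·(1/2)^21 = 2^{1 − 21} = 1/1048576.
By linearity: E[X] = C(12, 7) · 2^{1 − 21} = 792 · 1/1048576 = 99/131072.
Numerically: E[X] ≈ 0.00076.

E[X] = C(12,7)·2^(1−C(7,2)) = 99/131072 ≈ 0.00076.


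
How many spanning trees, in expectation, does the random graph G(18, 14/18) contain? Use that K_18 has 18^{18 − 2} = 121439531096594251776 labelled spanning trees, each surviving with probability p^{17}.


K_18 has 18^{18 − 2} = 121439531096594251776 labelled spanning trees.
For each such spanning tree H, let X_H = 1 if all 17 edges of H are present in G. Then P[X_H = 1] = p^{17} = (7/9)^{17} = 232630513987207/16677181699666569.
By linearity: E[X] = Σ_H E[X_H] = 121439531096594251776 · p^{17} = 121439531096594251776 · 232630513987207/16677181699666569 = 15245673364665597952/9.
Numerically: E[X] ≈ 1.69396e+18.

E[X] = 121439531096594251776 · (7/9)^{17} = 15245673364665597952/9 ≈ 1.69396e+18.


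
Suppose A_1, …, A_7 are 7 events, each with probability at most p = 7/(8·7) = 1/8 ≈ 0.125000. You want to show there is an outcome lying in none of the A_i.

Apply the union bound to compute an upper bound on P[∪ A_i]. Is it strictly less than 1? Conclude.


Union bound: P[∪_{i=1}^{7} A_i] ≤ Σ_i P[A_i] ≤ 7·p = 7·(1/8) = 7/8.
Numerically: 7/8 ≈ 0.875000.
Is 7/8 < 1? YES.
Since P[∪ A_i] ≤ 7/8 < 1, the complement has P[∩ A_i^c] ≥ 1 − 7/8 = 1/8 > 0, so some outcome avoids every A_i.

7·p = 7/8 ≈ 0.875000; existence CERTIFIED by the union bound.


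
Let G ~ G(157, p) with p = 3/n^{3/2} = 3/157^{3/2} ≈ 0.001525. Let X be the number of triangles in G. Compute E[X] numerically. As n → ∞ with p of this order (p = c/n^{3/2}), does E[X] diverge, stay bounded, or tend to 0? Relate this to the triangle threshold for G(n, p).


Number of potential triangles: C(157, 3) = 632710.
Each occurs with probability p³ ≈ (0.001525)³ ≈ 3.546625e-09.
By linearity: E[X] = C(157, 3)·p³ ≈ 632710 · 3.546625e-09 ≈ 0.0022.
Since α = 3/2 > 1, p = c/n^{3/2} = o(1/n) is below the triangle threshold p ~ 1/n. Asymptotically E[X] ~ (c³/6)·n^{3(1−α)} = (3³/6)·n^{-1.5} → 0, so by Markov's inequality G has no triangles w.h.p.

E[X] ≈ 0.0022; in regime p = Θ(1/n^{3/2}) E[X] tends to 0 (below the triangle threshold p ~ 1/n).


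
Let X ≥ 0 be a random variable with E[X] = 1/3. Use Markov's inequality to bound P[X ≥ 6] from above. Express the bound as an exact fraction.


μ = E[X] = 1/3, a = 6.
Markov: P[X ≥ 6] ≤ μ/a = (1/3)/6 = 1/18.
Numerically: ≈ 0.0556.
(Since a = 6 > μ = 0.3333, the bound 1/18 is < 1 and informative.)

P[X ≥ 6] ≤ 1/18 ≈ 0.0556.


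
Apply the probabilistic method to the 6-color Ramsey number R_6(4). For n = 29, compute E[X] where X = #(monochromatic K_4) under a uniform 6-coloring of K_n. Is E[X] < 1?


E[X] = C(29, 4) · 6^{1 − 6} = 23751 · 6^{−5} = 23751/7776.
As a reduced fraction: E[X] = 2639/864 ≈ 3.05440.
Is E[X] < 1? NO.
Since E[X] ≥ 1, the first-moment bound is inconclusive at n = 29; it does NOT by itself certify R_6(4) > 29.

E[X] = 2639/864 ≈ 3.05440; E[X] ≥ 1; first-moment method inconclusive here.


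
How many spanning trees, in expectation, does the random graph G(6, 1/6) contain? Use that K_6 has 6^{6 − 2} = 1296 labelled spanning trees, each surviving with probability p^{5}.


K_6 has 6^{6 − 2} = 1296 labelled spanning trees.
For each such spanning tree H, let X_H = 1 if all 5 edges of H are present in G. Then P[X_H = 1] = p^{5} = (1/6)^{5} = 1/7776.
Summing the indicators: E[X] = Σ_H E[X_H] = 1296 · p^{5} = 1296 · 1/7776 = 1/6.
Numerically: E[X] ≈ 0.16667.

E[X] = 1296 · (1/6)^{5} = 1/6 ≈ 0.16667.


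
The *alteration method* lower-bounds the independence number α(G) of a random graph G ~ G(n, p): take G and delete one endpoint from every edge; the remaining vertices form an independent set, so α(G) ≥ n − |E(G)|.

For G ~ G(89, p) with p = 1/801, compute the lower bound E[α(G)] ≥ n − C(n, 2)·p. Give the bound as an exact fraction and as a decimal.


E[|E(G)|] = C(89, 2)·p = 3916 · (1/801) = 44/9.
E[α(G)] ≥ n − E[|E(G)|] = 89 − 44/9 = 757/9.
Numerically: ≈ 84.11111.
(This is only a lower bound; the true E[α(G)] may be larger.)

E[α(G)] ≥ 757/9 ≈ 84.11111.


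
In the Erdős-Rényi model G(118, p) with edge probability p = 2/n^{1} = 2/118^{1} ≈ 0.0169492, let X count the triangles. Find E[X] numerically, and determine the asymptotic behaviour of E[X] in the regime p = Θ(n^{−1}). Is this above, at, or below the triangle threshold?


Number of potential triangles: C(118, 3) = 266916.
Each occurs with probability p³ ≈ (0.0169492)³ ≈ 4.86904698e-06.
By linearity: E[X] = C(118, 3)·p³ ≈ 266916 · 4.86904698e-06 ≈ 1.299627.
Here α = 1, so p = 2/n is exactly at the triangle threshold p ~ 1/n. Asymptotically E[X] → c³/6 = 2³/6 = 4/3 ≈ 1.333333, a bounded constant. In this regime the triangle count is asymptotically Poisson(c³/6).

E[X] ≈ 1.299627; in regime p = Θ(1/n^{1}) E[X] stays bounded (at the triangle threshold p ~ 1/n).


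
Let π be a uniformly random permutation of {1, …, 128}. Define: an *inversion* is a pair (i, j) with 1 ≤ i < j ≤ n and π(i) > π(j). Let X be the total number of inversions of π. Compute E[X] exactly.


Write X = Σ X_I over the C(128, 2) = 8128 pairs i < j, with X_I the indicator of one inversion.
There are 8128 indicators.
For each fixed pair i < j, the values π(i) and π(j) are two distinct elements of {1, …, 128} in uniformly random order; by symmetry P[π(i) > π(j)] = 1/2.
By linearity: E[X] = 8128 · (1/2) = C(128, 2) · (1/2) = 8128/2 = 4064 ≈ 4064.0000.

E[X] = 4064 = 4064.0000.


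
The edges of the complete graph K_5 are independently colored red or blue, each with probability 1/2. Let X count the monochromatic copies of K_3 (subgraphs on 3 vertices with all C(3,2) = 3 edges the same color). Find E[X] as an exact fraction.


Let X = Σ_S X_S over the C(5, 3) = 10 subsets S of size 3, where X_S = 1 if the K_3 on S is monochromatic.
For a fixed S, the K_3 on S has C(3, 2) = 3 edges. P[all 3 edges red] = (1/2)^3, and likewise for blue, so P[monochromatic] = 2·(1/2)^3 = 2^{1 − 3} = 1/4.
By linearity: E[X] = C(5, 3) · 2^{1 − 3} = 10 · 1/4 = 5/2.
Numerically: E[X] ≈ 2.50000.

E[X] = C(5,3)·2^(1−C(3,2)) = 5/2 ≈ 2.50000.


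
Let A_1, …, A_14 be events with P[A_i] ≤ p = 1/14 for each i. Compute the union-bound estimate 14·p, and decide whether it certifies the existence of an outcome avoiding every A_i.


Union bound: P[∪_{i=1}^{14} A_i] ≤ Σ_i P[A_i] ≤ 14·p = 14·(1/14) = 1.
Numerically: 1 ≈ 1.000000.
Is 1 < 1? NO.
Since the bound 1 is ≥ 1, the union bound is uninformative here; it does NOT by itself certify existence.

14·p = 1 ≈ 1.000000; existence NOT certified by the union bound.


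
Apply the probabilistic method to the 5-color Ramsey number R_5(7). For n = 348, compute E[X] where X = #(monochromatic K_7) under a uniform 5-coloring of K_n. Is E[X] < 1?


E[X] = C(348, 7) · 5^{1 − 21} = 115412286408552 · 5^{−20} = 115412286408552/95367431640625.
As a reduced fraction: E[X] = 115412286408552/95367431640625 ≈ 1.210.
Is E[X] < 1? NO.
Since E[X] ≥ 1, the first-moment bound is inconclusive at n = 348; it does NOT by itself certify R_5(7) > 348.

E[X] = 115412286408552/95367431640625 ≈ 1.210; E[X] ≥ 1; first-moment method inconclusive here.


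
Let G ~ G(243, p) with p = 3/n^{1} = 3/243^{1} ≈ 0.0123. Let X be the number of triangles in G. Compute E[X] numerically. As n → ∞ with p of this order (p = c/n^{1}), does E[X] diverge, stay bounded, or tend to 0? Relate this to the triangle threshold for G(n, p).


Number of potential triangles: C(243, 3) = 2362041.
Each occurs with probability p³ ≈ (0.0123)³ ≈ 1.88168e-06.
By linearity: E[X] = C(243, 3)·p³ ≈ 2362041 · 1.88168e-06 ≈ 4.445.
Here α = 1, so p = 3/n is exactly at the triangle threshold p ~ 1/n. Asymptotically E[X] → c³/6 = 3³/6 = 9/2 ≈ 4.500, a bounded constant. In this regime the triangle count is asymptotically Poisson(c³/6).

E[X] ≈ 4.445; in regime p = Θ(1/n^{1}) E[X] stays bounded (at the triangle threshold p ~ 1/n).


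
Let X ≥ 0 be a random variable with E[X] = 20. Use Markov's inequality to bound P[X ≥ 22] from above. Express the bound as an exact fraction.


μ = E[X] = 20, a = 22.
Markov: P[X ≥ 22] ≤ μ/a = (20)/22 = 10/11.
Numerically: ≈ 0.9091.
(Since a = 22 > μ = 20.0000, the bound 10/11 is < 1 and informative.)

P[X ≥ 22] ≤ 10/11 ≈ 0.9091.


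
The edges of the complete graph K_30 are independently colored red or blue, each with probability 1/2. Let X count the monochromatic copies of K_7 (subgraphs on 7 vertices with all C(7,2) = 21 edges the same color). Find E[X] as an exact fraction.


Let X = Σ_S X_S over the C(30, 7) = 2035800 subsets S of size 7, where X_S = 1 if the K_7 on S is monochromatic.
For a fixed S, the K_7 on S has C(7, 2) = 21 edges. P[all 21 edges red] = (1/2)^21, and likewise for blue, so P[monochromatic] = 2·(1/2)^21 = 2^{1 − 21} = 1/1048576.
Summing: E[X] = C(30, 7) · 2^{1 − 21} = 2035800 · 1/1048576 = 254475/131072.
Numerically: E[X] ≈ 1.941490.

E[X] = C(30,7)·2^(1−C(7,2)) = 254475/131072 ≈ 1.941490.


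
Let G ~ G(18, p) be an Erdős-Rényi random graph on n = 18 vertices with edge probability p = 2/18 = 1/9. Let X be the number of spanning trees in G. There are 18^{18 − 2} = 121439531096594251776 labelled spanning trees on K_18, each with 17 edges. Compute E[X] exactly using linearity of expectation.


K_18 has 18^{18 − 2} = 121439531096594251776 labelled spanning trees.
For each such spanning tree H, let X_H = 1 if all 17 edges of H are present in G. Then P[X_H = 1] = p^{17} = (1/9)^{17} = 1/16677181699666569.
By linearity: E[X] = Σ_H E[X_H] = 121439531096594251776 · p^{17} = 121439531096594251776 · 1/16677181699666569 = 65536/9.
Numerically: E[X] ≈ 7.28e+03.

E[X] = 121439531096594251776 · (1/9)^{17} = 65536/9 ≈ 7.28e+03.


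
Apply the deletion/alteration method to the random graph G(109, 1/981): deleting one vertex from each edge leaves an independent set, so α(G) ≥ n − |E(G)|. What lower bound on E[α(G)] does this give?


E[|E(G)|] = C(109, 2)·p = 5886 · (1/981) = 6.
E[α(G)] ≥ n − E[|E(G)|] = 109 − 6 = 103.
Numerically: ≈ 103.0000.
(This is only a lower bound; the true E[α(G)] may be larger.)

E[α(G)] ≥ 103 ≈ 103.0000.


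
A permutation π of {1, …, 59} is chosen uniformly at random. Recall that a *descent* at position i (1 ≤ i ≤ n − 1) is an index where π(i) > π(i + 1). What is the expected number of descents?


Write X = Σ X_I over i = 1, …, 58, with X_I the indicator of one descent.
There are 58 indicators.
For each fixed i, the pair (π(i), π(i+1)) is a uniformly random ordered pair of distinct values from {1, …, 59}; by symmetry P[π(i) > π(i+1)] = 1/2.
By linearity: E[X] = 58 · (1/2) = (59 − 1) · (1/2) = 29 ≈ 29.000.

E[X] = 29 = 29.000.


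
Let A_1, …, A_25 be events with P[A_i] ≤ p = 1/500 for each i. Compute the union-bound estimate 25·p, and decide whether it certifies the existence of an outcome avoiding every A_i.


Union bound: P[∪_{i=1}^{25} A_i] ≤ Σ_i P[A_i] ≤ 25·p = 25·(1/500) = 1/20.
Numerically: 1/20 ≈ 0.050.
Is 1/20 < 1? YES.
Since P[∪ A_i] ≤ 1/20 < 1, the complement has P[∩ A_i^c] ≥ 1 − 1/20 = 19/20 > 0, so some outcome avoids every A_i.

25·p = 1/20 ≈ 0.050; existence CERTIFIED by the union bound.


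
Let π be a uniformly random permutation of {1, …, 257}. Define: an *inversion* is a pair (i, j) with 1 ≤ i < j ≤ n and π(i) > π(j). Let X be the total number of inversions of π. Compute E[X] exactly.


Write X = Σ X_I over the C(257, 2) = 32896 pairs i < j, with X_I the indicator of one inversion.
There are 32896 indicators.
For each fixed pair i < j, the values π(i) and π(j) are two distinct elements of {1, …, 257} in uniformly random order; by symmetry P[π(i) > π(j)] = 1/2.
By linearity: E[X] = 32896 · (1/2) = C(257, 2) · (1/2) = 32896/2 = 16448 ≈ 16448.00000.

E[X] = 16448 = 16448.00000.


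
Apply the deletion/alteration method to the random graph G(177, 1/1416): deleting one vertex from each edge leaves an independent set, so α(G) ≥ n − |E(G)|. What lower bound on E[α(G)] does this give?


E[|E(G)|] = C(177, 2)·p = 15576 · (1/1416) = 11.
E[α(G)] ≥ n − E[|E(G)|] = 177 − 11 = 166.
Numerically: ≈ 166.000000.
(This is only a lower bound; the true E[α(G)] may be larger.)

E[α(G)] ≥ 166 ≈ 166.000000.


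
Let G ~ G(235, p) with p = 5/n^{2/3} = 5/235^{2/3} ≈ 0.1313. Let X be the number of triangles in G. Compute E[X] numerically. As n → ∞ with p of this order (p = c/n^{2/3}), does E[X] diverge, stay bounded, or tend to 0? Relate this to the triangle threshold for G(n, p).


Number of potential triangles: C(235, 3) = 2135445.
Each occurs with probability p³ ≈ (0.1313)³ ≈ 2.263468e-03.
By linearity: E[X] = C(235, 3)·p³ ≈ 2135445 · 2.263468e-03 ≈ 4833.5106.
Since α = 2/3 < 1, p = c/n^{2/3} ≫ 1/n is above the triangle threshold p ~ 1/n. Asymptotically E[X] ~ (c³/6)·n^{3(1−α)} = (5³/6)·n^{1} → ∞; triangles are abundant w.h.p.

E[X] ≈ 4833.5106; in regime p = Θ(1/n^{2/3}) E[X] diverges (above the triangle threshold p ~ 1/n).


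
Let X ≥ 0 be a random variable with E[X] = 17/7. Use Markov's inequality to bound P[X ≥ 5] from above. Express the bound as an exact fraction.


μ = E[X] = 17/7, a = 5.
Markov: P[X ≥ 5] ≤ μ/a = (17/7)/5 = 17/35.
Numerically: ≈ 0.48571.
(Since a = 5 > μ = 2.42857, the bound 17/35 is < 1 and informative.)

P[X ≥ 5] ≤ 17/35 ≈ 0.48571.


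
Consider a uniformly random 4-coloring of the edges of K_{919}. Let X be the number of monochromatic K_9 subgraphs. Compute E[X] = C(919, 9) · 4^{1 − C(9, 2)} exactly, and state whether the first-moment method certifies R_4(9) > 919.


E[X] = C(919, 9) · 4^{1 − 36} = 1238828681639563077558 · 4^{−35} = 1238828681639563077558/1180591620717411303424.
As a reduced fraction: E[X] = 619414340819781538779/590295810358705651712 ≈ 1.049.
Is E[X] < 1? NO.
Since E[X] ≥ 1, the first-moment bound is inconclusive at n = 919; it does NOT by itself certify R_4(9) > 919.

E[X] = 619414340819781538779/590295810358705651712 ≈ 1.049; E[X] ≥ 1; first-moment method inconclusive here.


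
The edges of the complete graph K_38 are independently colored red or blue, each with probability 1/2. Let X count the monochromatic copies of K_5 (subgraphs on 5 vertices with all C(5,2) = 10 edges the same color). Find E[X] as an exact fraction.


Let X = Σ_S X_S over the C(38, 5) = 501942 subsets S of size 5, where X_S = 1 if the K_5 on S is monochromatic.
For a fixed S, the K_5 on S has C(5, 2) = 10 edges. P[all 10 edges red] = (1/2)^10, and likewise for blue, so P[monochromatic] = 2·(1/2)^10 = 2^{1 − 10} = 1/512.
Summing: E[X] = C(38, 5) · 2^{1 − 10} = 501942 · 1/512 = 250971/256.
Numerically: E[X] ≈ 980.355469.

E[X] = C(38,5)·2^(1−C(5,2)) = 250971/256 ≈ 980.355469.


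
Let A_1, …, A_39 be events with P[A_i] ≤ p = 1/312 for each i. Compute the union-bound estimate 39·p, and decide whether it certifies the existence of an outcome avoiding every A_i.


Union bound: P[∪_{i=1}^{39} A_i] ≤ Σ_i P[A_i] ≤ 39·p = 39·(1/312) = 1/8.
Numerically: 1/8 ≈ 0.1250000.
Is 1/8 < 1? YES.
Since P[∪ A_i] ≤ 1/8 < 1, the complement has P[∩ A_i^c] ≥ 1 − 1/8 = 7/8 > 0, so some outcome avoids every A_i.

39·p = 1/8 ≈ 0.1250000; existence CERTIFIED by the union bound.


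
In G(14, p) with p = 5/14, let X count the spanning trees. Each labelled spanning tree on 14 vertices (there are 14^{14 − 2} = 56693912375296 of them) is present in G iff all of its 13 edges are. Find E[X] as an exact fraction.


K_14 has 14^{14 − 2} = 56693912375296 labelled spanning trees.
For each such spanning tree H, let X_H = 1 if all 13 edges of H are present in G. Then P[X_H = 1] = p^{13} = (5/14)^{13} = 1220703125/793714773254144.
By linearity of expectation: E[X] = Σ_H E[X_H] = 56693912375296 · p^{13} = 56693912375296 · 1220703125/793714773254144 = 1220703125/14.
Numerically: E[X] ≈ 8.72e+07.

E[X] = 56693912375296 · (5/14)^{13} = 1220703125/14 ≈ 8.72e+07.


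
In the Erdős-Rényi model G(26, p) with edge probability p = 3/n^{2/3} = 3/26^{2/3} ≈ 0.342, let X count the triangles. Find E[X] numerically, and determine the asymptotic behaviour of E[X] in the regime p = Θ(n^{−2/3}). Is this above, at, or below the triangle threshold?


Number of potential triangles: C(26, 3) = 2600.
Each occurs with probability p³ ≈ (0.342)³ ≈ 3.99408e-02.
By linearity: E[X] = C(26, 3)·p³ ≈ 2600 · 3.99408e-02 ≈ 103.846.
Since α = 2/3 < 1, p = c/n^{2/3} ≫ 1/n is above the triangle threshold p ~ 1/n. Asymptotically E[X] ~ (c³/6)·n^{3(1−α)} = (3³/6)·n^{1} → ∞; triangles are abundant w.h.p.

E[X] ≈ 103.846; in regime p = Θ(1/n^{2/3}) E[X] diverges (above the triangle threshold p ~ 1/n).


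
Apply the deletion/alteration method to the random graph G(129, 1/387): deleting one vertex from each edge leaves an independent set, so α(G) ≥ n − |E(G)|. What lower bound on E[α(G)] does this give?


E[|E(G)|] = C(129, 2)·p = 8256 · (1/387) = 64/3.
E[α(G)] ≥ n − E[|E(G)|] = 129 − 64/3 = 323/3.
Numerically: ≈ 107.66667.
(This is only a lower bound; the true E[α(G)] may be larger.)

E[α(G)] ≥ 323/3 ≈ 107.66667.


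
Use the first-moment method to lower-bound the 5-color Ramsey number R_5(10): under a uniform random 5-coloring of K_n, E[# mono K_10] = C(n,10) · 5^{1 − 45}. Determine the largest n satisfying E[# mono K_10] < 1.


We need C(n, 10) · 5^{1 − 45} < 1, i.e. C(n, 10) < 5^{45 − 1} = 5684341886080801486968994140625.
Check values of n near the boundary:
  n = 5387: C(5387, 10) = 5624406917627224603154306376491; 5624406917627224603154306376491 < 5684341886080801486968994140625? YES
  n = 5388: C(5388, 10) = 5634865093375880654852250419586; 5634865093375880654852250419586 < 5684341886080801486968994140625? YES
  n = 5389: C(5389, 10) = 5645340767466558997768874792926; 5645340767466558997768874792926 < 5684341886080801486968994140625? YES
  n = 5390: C(5390, 10) = 5655833965919099070255434039753; 5655833965919099070255434039753 < 5684341886080801486968994140625? YES
  n = 5391: C(5391, 10) = 5666344714787188828795213697883; 5666344714787188828795213697883 < 5684341886080801486968994140625? YES
  n = 5392: C(5392, 10) = 5676873040158402483252283957448; 5676873040158402483252283957448 < 5684341886080801486968994140625? YES
  n = 5393: C(5393, 10) = 5687418968154238267170642278008; 5687418968154238267170642278008 < 5684341886080801486968994140625? NO
  n = 5394: C(5394, 10) = 5697982524930156243149785372878; 5697982524930156243149785372878 < 5684341886080801486968994140625? NO
  n = 5395: C(5395, 10) = 5708563736675616143322765475706; 5708563736675616143322765475706 < 5684341886080801486968994140625? NO
The largest n with C(n, 10) < 5684341886080801486968994140625 is n = 5392 (where E[X] = 5676873040158402483252283957448/5684341886080801486968994140625 ≈ 0.998686). Hence R_5(10) > 5392, i.e. R_5(10) ≥ 5393.

Largest n = 5392; hence R_5(10) > 5392.


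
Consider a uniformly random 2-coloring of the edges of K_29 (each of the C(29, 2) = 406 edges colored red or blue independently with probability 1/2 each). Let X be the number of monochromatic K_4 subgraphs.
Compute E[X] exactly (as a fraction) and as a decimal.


Let X = Σ_S X_S over the C(29, 4) = 23751 subsets S of size 4, where X_S = 1 if the K_4 on S is monochromatic.
For a fixed S, the K_4 on S has C(4, 2) = 6 edges. P[all 6 edges red] = (1/2)^6, and likewise for blue, so P[monochromatic] = 2·(1/2)^6 = 2^{1 − 6} = 1/32.
By linearity of expectation: E[X] = C(29, 4) · 2^{1 − 6} = 23751 · 1/32 = 23751/32.
Numerically: E[X] ≈ 742.219.

E[X] = C(29,4)·2^(1−C(4,2)) = 23751/32 ≈ 742.219.


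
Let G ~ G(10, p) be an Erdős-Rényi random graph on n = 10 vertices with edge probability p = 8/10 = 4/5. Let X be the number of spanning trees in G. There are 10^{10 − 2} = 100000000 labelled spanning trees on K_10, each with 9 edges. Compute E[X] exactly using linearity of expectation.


K_10 has 10^{10 − 2} = 100000000 labelled spanning trees.
For each such spanning tree H, let X_H = 1 if all 9 edges of H are present in G. Then P[X_H = 1] = p^{9} = (4/5)^{9} = 262144/1953125.
By linearity: E[X] = Σ_H E[X_H] = 100000000 · p^{9} = 100000000 · 262144/1953125 = 67108864/5.
Numerically: E[X] ≈ 1.34e+07.

E[X] = 100000000 · (4/5)^{9} = 67108864/5 ≈ 1.34e+07.


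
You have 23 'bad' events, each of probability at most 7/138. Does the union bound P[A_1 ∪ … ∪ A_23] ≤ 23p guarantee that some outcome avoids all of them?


Union bound: P[∪_{i=1}^{23} A_i] ≤ Σ_i P[A_i] ≤ 23·p = 23·(7/138) = 7/6.
Numerically: 7/6 ≈ 1.1667.
Is 7/6 < 1? NO.
Since the bound 7/6 is ≥ 1, the union bound is uninformative here; it does NOT by itself certify existence.

23·p = 7/6 ≈ 1.1667; existence NOT certified by the union bound.


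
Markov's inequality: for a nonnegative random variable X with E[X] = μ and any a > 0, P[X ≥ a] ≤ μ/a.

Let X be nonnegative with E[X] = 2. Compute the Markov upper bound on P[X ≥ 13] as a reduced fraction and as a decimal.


μ = E[X] = 2, a = 13.
Markov: P[X ≥ 13] ≤ μ/a = (2)/13 = 2/13.
Numerically: ≈ 0.1538.
(Since a = 13 > μ = 2.0000, the bound 2/13 is < 1 and informative.)

P[X ≥ 13] ≤ 2/13 ≈ 0.1538.


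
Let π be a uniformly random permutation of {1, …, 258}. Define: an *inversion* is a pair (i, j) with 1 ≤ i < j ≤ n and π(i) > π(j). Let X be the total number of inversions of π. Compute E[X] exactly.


Write X = Σ X_I over the C(258, 2) = 33153 pairs i < j, with X_I the indicator of one inversion.
There are 33153 indicators.
For each fixed pair i < j, the values π(i) and π(j) are two distinct elements of {1, …, 258} in uniformly random order; by symmetry P[π(i) > π(j)] = 1/2.
By linearity: E[X] = 33153 · (1/2) = C(258, 2) · (1/2) = 33153/2 = 33153/2 ≈ 16576.500.

E[X] = 33153/2 = 16576.500.


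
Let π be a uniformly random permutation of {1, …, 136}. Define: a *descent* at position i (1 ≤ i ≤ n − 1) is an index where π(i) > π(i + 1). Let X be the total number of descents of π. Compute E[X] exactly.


Write X = Σ X_I over i = 1, …, 135, with X_I the indicator of one descent.
There are 135 indicators.
For each fixed i, the pair (π(i), π(i+1)) is a uniformly random ordered pair of distinct values from {1, …, 136}; by symmetry P[π(i) > π(i+1)] = 1/2.
By linearity: E[X] = 135 · (1/2) = (136 − 1) · (1/2) = 135/2 ≈ 67.50000.

E[X] = 135/2 = 67.50000.


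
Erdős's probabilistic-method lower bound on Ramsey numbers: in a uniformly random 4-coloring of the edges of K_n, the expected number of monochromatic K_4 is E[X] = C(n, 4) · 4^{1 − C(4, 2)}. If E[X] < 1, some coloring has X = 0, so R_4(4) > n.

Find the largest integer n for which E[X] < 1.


We need C(n, 4) · 4^{1 − 6} < 1, i.e. C(n, 4) < 4^{6 − 1} = 1024.
Check values of n near the boundary:
  n = 9: C(9, 4) = 126; 126 < 1024? YES
  n = 10: C(10, 4) = 210; 210 < 1024? YES
  n = 11: C(11, 4) = 330; 330 < 1024? YES
  n = 12: C(12, 4) = 495; 495 < 1024? YES
  n = 13: C(13, 4) = 715; 715 < 1024? YES
  n = 14: C(14, 4) = 1001; 1001 < 1024? YES
  n = 15: C(15, 4) = 1365; 1365 < 1024? NO
  n = 16: C(16, 4) = 1820; 1820 < 1024? NO
The largest n with C(n, 4) < 1024 is n = 14 (where E[X] = 1001/1024 ≈ 0.978). Hence R_4(4) > 14, i.e. R_4(4) ≥ 15.

Largest n = 14; hence R_4(4) > 14.


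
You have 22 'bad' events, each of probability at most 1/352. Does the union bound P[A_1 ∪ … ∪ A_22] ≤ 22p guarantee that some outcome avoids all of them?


Union bound: P[∪_{i=1}^{22} A_i] ≤ Σ_i P[A_i] ≤ 22·p = 22·(1/352) = 1/16.
Numerically: 1/16 ≈ 0.0625000.
Is 1/16 < 1? YES.
Since P[∪ A_i] ≤ 1/16 < 1, the complement has P[∩ A_i^c] ≥ 1 − 1/16 = 15/16 > 0, so some outcome avoids every A_i.

22·p = 1/16 ≈ 0.0625000; existence CERTIFIED by the union bound.


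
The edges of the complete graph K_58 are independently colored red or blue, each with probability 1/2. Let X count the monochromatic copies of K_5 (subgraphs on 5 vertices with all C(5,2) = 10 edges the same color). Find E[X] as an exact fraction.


Let X = Σ_S X_S over the C(58, 5) = 4582116 subsets S of size 5, where X_S = 1 if the K_5 on S is monochromatic.
For a fixed S, the K_5 on S has C(5, 2) = 10 edges. P[all 10 edges red] = (1/2)^10, and likewise for blue, so P[monochromatic] = 2·(1/2)^10 = 2^{1 − 10} = 1/512.
By linearity: E[X] = C(58, 5) · 2^{1 − 10} = 4582116 · 1/512 = 1145529/128.
Numerically: E[X] ≈ 8949.44531.

E[X] = C(58,5)·2^(1−C(5,2)) = 1145529/128 ≈ 8949.44531.


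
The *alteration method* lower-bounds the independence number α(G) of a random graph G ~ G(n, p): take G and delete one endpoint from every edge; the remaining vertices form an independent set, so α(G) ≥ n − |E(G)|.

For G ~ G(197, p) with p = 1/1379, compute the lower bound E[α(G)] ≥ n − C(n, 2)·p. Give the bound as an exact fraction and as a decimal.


E[|E(G)|] = C(197, 2)·p = 19306 · (1/1379) = 14.
E[α(G)] ≥ n − E[|E(G)|] = 197 − 14 = 183.
Numerically: ≈ 183.000000.
(This is only a lower bound; the true E[α(G)] may be larger.)

E[α(G)] ≥ 183 ≈ 183.000000.


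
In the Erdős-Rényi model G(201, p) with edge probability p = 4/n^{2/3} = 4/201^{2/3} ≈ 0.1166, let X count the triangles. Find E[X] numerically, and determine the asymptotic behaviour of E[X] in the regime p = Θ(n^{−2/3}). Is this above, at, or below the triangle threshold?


Number of potential triangles: C(201, 3) = 1333300.
Each occurs with probability p³ ≈ (0.1166)³ ≈ 1.584119e-03.
By linearity: E[X] = C(201, 3)·p³ ≈ 1333300 · 1.584119e-03 ≈ 2112.1061.
Since α = 2/3 < 1, p = c/n^{2/3} ≫ 1/n is above the triangle threshold p ~ 1/n. Asymptotically E[X] ~ (c³/6)·n^{3(1−α)} = (4³/6)·n^{1} → ∞; triangles are abundant w.h.p.

E[X] ≈ 2112.1061; in regime p = Θ(1/n^{2/3}) E[X] diverges (above the triangle threshold p ~ 1/n).


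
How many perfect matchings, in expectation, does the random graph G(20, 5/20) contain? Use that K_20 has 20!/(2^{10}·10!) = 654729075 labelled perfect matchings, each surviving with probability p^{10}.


K_20 has 20!/(2^{10}·10!) = 654729075 labelled perfect matchings.
For each such perfect matching H, let X_H = 1 if all 10 edges of H are present in G. Then P[X_H = 1] = p^{10} = (1/4)^{10} = 1/1048576.
By linearity of expectation: E[X] = Σ_H E[X_H] = 654729075 · p^{10} = 654729075 · 1/1048576 = 654729075/1048576.
Numerically: E[X] ≈ 624.

E[X] = 654729075 · (1/4)^{10} = 654729075/1048576 ≈ 624.


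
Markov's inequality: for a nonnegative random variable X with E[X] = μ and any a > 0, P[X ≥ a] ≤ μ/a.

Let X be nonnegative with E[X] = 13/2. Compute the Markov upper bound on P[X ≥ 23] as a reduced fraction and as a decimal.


μ = E[X] = 13/2, a = 23.
Markov: P[X ≥ 23] ≤ μ/a = (13/2)/23 = 13/46.
Numerically: ≈ 0.28261.
(Since a = 23 > μ = 6.50000, the bound 13/46 is < 1 and informative.)

P[X ≥ 23] ≤ 13/46 ≈ 0.28261.


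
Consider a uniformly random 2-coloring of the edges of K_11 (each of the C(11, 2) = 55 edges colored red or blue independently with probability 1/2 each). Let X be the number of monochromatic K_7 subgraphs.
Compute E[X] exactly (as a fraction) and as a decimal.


Let X = Σ_S X_S over the C(11, 7) = 330 subsets S of size 7, where X_S = 1 if the K_7 on S is monochromatic.
For a fixed S, the K_7 on S has C(7, 2) = 21 edges. P[all 21 edges red] = (1/2)^21, and likewise for blue, so P[monochromatic] = 2·(1/2)^21 = 2^{1 − 21} = 1/1048576.
By linearity of expectation: E[X] = C(11, 7) · 2^{1 − 21} = 330 · 1/1048576 = 165/524288.
Numerically: E[X] ≈ 0.0003.

E[X] = C(11,7)·2^(1−C(7,2)) = 165/524288 ≈ 0.0003.


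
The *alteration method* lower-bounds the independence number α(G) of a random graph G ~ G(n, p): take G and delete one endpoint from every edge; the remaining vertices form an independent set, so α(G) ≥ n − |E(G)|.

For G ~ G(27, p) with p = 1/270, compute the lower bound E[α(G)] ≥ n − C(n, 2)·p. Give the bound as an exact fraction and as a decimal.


E[|E(G)|] = C(27, 2)·p = 351 · (1/270) = 13/10.
E[α(G)] ≥ n − E[|E(G)|] = 27 − 13/10 = 257/10.
Numerically: ≈ 25.7000.
(This is only a lower bound; the true E[α(G)] may be larger.)

E[α(G)] ≥ 257/10 ≈ 25.7000.


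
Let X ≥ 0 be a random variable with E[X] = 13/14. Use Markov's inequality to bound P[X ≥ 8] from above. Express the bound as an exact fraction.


μ = E[X] = 13/14, a = 8.
Markov: P[X ≥ 8] ≤ μ/a = (13/14)/8 = 13/112.
Numerically: ≈ 0.116071.
(Since a = 8 > μ = 0.928571, the bound 13/112 is < 1 and informative.)

P[X ≥ 8] ≤ 13/112 ≈ 0.116071.


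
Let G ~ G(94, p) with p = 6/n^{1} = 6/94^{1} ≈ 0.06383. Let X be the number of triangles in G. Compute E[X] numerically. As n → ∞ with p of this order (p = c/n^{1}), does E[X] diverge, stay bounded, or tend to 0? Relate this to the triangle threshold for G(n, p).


Number of potential triangles: C(94, 3) = 134044.
Each occurs with probability p³ ≈ (0.06383)³ ≈ 2.6005798e-04.
By linearity: E[X] = C(94, 3)·p³ ≈ 134044 · 2.6005798e-04 ≈ 34.85921.
Here α = 1, so p = 6/n is exactly at the triangle threshold p ~ 1/n. Asymptotically E[X] → c³/6 = 6³/6 = 36 ≈ 36.00000, a bounded constant. In this regime the triangle count is asymptotically Poisson(c³/6).

E[X] ≈ 34.85921; in regime p = Θ(1/n^{1}) E[X] stays bounded (at the triangle threshold p ~ 1/n).


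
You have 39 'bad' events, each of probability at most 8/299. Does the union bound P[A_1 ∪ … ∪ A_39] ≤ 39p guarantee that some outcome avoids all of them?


Union bound: P[∪_{i=1}^{39} A_i] ≤ Σ_i P[A_i] ≤ 39·p = 39·(8/299) = 24/23.
Numerically: 24/23 ≈ 1.043478.
Is 24/23 < 1? NO.
Since the bound 24/23 is ≥ 1, the union bound is uninformative here; it does NOT by itself certify existence.

39·p = 24/23 ≈ 1.043478; existence NOT certified by the union bound.


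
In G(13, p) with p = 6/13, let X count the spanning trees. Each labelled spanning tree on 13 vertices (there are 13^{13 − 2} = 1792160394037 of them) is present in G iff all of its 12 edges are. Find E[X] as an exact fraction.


K_13 has 13^{13 − 2} = 1792160394037 labelled spanning trees.
For each such spanning tree H, let X_H = 1 if all 12 edges of H are present in G. Then P[X_H = 1] = p^{12} = (6/13)^{12} = 2176782336/23298085122481.
By linearity of expectation: E[X] = Σ_H E[X_H] = 1792160394037 · p^{12} = 1792160394037 · 2176782336/23298085122481 = 2176782336/13.
Numerically: E[X] ≈ 1.67445e+08.

E[X] = 1792160394037 · (6/13)^{12} = 2176782336/13 ≈ 1.67445e+08.


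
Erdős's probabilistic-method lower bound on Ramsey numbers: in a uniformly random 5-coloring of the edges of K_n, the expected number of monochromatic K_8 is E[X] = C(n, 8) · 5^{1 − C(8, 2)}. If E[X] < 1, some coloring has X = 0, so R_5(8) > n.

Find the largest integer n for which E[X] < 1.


We need C(n, 8) · 5^{1 − 28} < 1, i.e. C(n, 8) < 5^{28 − 1} = 7450580596923828125.
Check values of n near the boundary:
  n = 862: C(862, 8) = 7317951015318931845; 7317951015318931845 < 7450580596923828125? YES
  n = 863: C(863, 8) = 7386423071602617757; 7386423071602617757 < 7450580596923828125? YES
  n = 864: C(864, 8) = 7455455062926006708; 7455455062926006708 < 7450580596923828125? NO
The largest n with C(n, 8) < 7450580596923828125 is n = 863 (where E[X] = 7386423071602617757/7450580596923828125 ≈ 0.9914). Hence R_5(8) > 863, i.e. R_5(8) ≥ 864.

Largest n = 863; hence R_5(8) > 863.


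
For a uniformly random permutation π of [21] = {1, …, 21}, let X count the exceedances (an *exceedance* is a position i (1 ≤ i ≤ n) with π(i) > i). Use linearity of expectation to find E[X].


Write X = Σ_{i=1}^{21} X_i, where X_i = 1_{π(i) > i}.
For each fixed i, π(i) is uniform over {1, …, 21} (marginal of a uniform permutation), so P[π(i) > i] = (n − i)/n. Summing: Σ_{i=1}^{21} (n − i)/n = (0 + 1 + … + 20)/21 = 21(21 − 1)/(2·21) = (21 − 1)/2.
Hence E[X] = Σ_{i=1}^{21} (21 − i)/21 = 10 ≈ 10.0000.

E[X] = 10 = 10.0000.


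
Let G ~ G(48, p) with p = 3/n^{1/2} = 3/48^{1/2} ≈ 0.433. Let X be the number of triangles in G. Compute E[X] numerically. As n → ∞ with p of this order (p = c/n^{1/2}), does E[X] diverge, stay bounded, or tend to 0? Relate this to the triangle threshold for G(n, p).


Number of potential triangles: C(48, 3) = 17296.
Each occurs with probability p³ ≈ (0.433)³ ≈ 8.11899e-02.
By linearity: E[X] = C(48, 3)·p³ ≈ 17296 · 8.11899e-02 ≈ 1404.260.
Since α = 1/2 < 1, p = c/n^{1/2} ≫ 1/n is above the triangle threshold p ~ 1/n. Asymptotically E[X] ~ (c³/6)·n^{3(1−α)} = (3³/6)·n^{1.5} → ∞; triangles are abundant w.h.p.

E[X] ≈ 1404.260; in regime p = Θ(1/n^{1/2}) E[X] diverges (above the triangle threshold p ~ 1/n).
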